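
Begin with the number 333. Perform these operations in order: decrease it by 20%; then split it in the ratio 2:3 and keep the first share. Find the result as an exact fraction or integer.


Start with 333.
Step 1: Decrease by 20%: 333 * 80/100 = 1332/5
Step 2: Split 2:3, first share = 1332/5 * 2/5 = 2664/25
Final result = 2664/25

2664/25


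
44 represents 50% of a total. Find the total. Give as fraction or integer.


Given: 44 is 50% of the whole
Set up: 44 = 50/100 * whole
whole = 44 * 100 / 50
whole = 4400 / 50
whole = 88

88


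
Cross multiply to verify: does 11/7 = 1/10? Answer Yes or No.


Cross multiply to check 11/7 = 1/10
Left cross product: 11 * 10 = 110
Right cross product: 7 * 1 = 7
110 != 7
Not equal, so proportions differ => No

No


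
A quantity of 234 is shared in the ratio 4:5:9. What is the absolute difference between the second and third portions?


Total parts = 4 + 5 + 9 = 18
Value per part = 234 / 18 = 13
Shares: 4*13=52, 5*13=65, 9*13=117
Second share = 65, third share = 117
Difference = |65 - 117| = 52

52


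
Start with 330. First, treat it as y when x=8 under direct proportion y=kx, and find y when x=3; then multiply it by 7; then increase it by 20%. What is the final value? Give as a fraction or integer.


Start with 330.
Step 1: Direct prop: k = (330)/8; new y = k*3 = 330*3/8 = 495/4
Step 2: Multiply by 7: 495/4 * 7 = 3465/4
Step 3: Increase by 20%: 3465/4 * 120/100 = 2079/2
Final result = 2079/2

2079/2


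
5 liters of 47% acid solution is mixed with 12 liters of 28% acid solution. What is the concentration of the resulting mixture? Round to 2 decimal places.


Solute in mixture 1 = 47% of 5 L = 5*47/100 = 47/20 L
Solute in mixture 2 = 28% of 12 L = 12*28/100 = 84/25 L
Total solute = 47/20 + 84/25 = 571/100 L
Total volume = 5 + 12 = 17 L
Final concentration = 571/100/17 * 100 = 33.59%

33.59


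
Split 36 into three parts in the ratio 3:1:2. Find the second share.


Ratio = 3:1:2
Total parts = 3 + 1 + 2 = 6
Value per part = 36 / 6 = 6
First share = 3 * 6 = 18
Middle share = 1 * 6 = 6
Third share = 2 * 6 = 12

6


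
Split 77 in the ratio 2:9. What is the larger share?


Total parts = 2 + 9 = 11
Value per part = 77 / 11 = 7
First share = 2 * 7 = 14
Second share = 9 * 7 = 63
Larger share = 63

63


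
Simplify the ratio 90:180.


Find GCD(90, 180)
GCD = 90
Divide both by 90: 90/90 = 1, 180/90 = 2
Simplified ratio = 1:2

1:2


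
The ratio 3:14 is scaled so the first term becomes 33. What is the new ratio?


Original ratio: 3:14
First term target: 33
Scale factor = 33 / 3 = 11
Multiply second term: 14 * 11 = 154
Equivalent ratio = 33:154

33:154


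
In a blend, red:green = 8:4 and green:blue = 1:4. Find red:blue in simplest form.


Given a:b = 8:4 and b:c = 1:4
Make b consistent. Multiply first ratio by 1: a:b = 8:4
Multiply second ratio by 4: b:c = 4:16
Now b = 4 in both, so a:b:c = 8:4:16
Therefore a:c = 8:16
Simplify by GCD: a:c = 1:2

1:2


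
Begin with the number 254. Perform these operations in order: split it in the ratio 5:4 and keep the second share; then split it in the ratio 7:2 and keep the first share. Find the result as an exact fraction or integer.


Start with 254.
Step 1: Split 5:4, second share = 254 * 4/9 = 1016/9
Step 2: Split 7:2, first share = 1016/9 * 7/9 = 7112/81
Final result = 7112/81

7112/81


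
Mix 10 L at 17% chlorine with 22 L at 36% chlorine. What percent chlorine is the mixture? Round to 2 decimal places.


Solute in mixture 1 = 17% of 10 L = 10*17/100 = 17/10 L
Solute in mixture 2 = 36% of 22 L = 22*36/100 = 198/25 L
Total solute = 17/10 + 198/25 = 481/50 L
Total volume = 10 + 22 = 32 L
Final concentration = 481/50/32 * 100 = 30.06%

30.06


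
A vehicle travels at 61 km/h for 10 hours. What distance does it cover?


Using distance = speed * time
Speed = 61 km/h
Time = 10 hours
Distance = 61 * 10
= 610 km

610


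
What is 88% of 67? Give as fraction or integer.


Compute 88% of 67
Convert percentage: 88% = 88/100
Multiply: 67 * 88/100
= 5896/100
= 1474/25

1474/25


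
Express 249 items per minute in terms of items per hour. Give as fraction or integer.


Converting from per minute to per hour
Rate = 249 items per minute
Multiply by 60: 249 * 60
= 14940 items per hour

14940


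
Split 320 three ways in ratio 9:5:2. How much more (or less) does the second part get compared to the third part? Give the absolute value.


Total parts = 9 + 5 + 2 = 16
Value per part = 320 / 16 = 20
Shares: 9*20=180, 5*20=100, 2*20=40
Second share = 100, third share = 40
Difference = |100 - 40| = 60

60


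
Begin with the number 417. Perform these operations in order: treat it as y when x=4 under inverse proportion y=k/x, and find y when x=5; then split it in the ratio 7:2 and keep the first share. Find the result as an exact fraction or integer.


Start with 417.
Step 1: Inverse prop: k = (417)*4; new y = k/5 = 417*4/5 = 1668/5
Step 2: Split 7:2, first share = 1668/5 * 7/9 = 3892/15
Final result = 3892/15

3892/15


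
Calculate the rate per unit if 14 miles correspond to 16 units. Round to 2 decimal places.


Total miles = 14
Number of units = 16
Unit rate = 14 / 16
= 0.88 miles per unit

0.88


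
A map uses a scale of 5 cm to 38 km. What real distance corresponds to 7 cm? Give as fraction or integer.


Map scale: 5 cm = 38 km
Measured distance on map = 7 cm
Set up proportion: 7 * 38 / 5
= 266 / 5
= 266/5 km

266/5


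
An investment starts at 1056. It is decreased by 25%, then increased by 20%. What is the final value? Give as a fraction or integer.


Start: 1056
Step 1: decrease by 25% => multiply by 75/100
  1056 * 75/100 = 792
Step 2: increase by 20% => multiply by 120/100
  792 * 120/100 = 4752/5
Final value = 4752/5

4752/5


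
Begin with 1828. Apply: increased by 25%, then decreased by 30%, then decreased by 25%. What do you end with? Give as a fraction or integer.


Start: 1828
Step 1: increase by 25% => multiply by 125/100
  1828 * 125/100 = 2285
Step 2: decrease by 30% => multiply by 70/100
  2285 * 70/100 = 3199/2
Step 3: decrease by 25% => multiply by 75/100
  3199/2 * 75/100 = 9597/8
Final value = 9597/8

9597/8


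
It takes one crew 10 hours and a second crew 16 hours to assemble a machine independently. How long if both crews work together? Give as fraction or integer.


Rate of A = 1/10 job per hour
Rate of B = 1/16 job per hour
Combined rate = 1/10 + 1/16
Find common denominator: (16 + 10)/(10*16) = 26/160
Combined rate = 13/80 job per hour
Time together = 1 / (13/80) = 80/13 hours

80/13


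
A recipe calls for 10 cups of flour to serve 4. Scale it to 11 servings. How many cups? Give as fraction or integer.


Original: 10 cups for 4 servings
Target servings = 11
Scaling factor = 11/4
New amount = 10 * 11/4
= 110/4
= 55/2 cups

55/2


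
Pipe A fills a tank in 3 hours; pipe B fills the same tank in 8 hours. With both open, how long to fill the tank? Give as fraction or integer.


Rate of A = 1/3 job per hour
Rate of B = 1/8 job per hour
Combined rate = 1/3 + 1/8
Find common denominator: (8 + 3)/(3*8) = 11/24
Combined rate = 11/24 job per hour
Time together = 1 / (11/24) = 24/11 hours

24/11


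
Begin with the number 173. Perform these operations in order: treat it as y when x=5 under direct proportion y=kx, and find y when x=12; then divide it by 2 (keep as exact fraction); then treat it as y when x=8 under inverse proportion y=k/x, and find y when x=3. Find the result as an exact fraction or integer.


Start with 173.
Step 1: Direct prop: k = (173)/5; new y = k*12 = 173*12/5 = 2076/5
Step 2: Divide by 2: 2076/5 / 2 = 1038/5
Step 3: Inverse prop: k = (1038/5)*8; new y = k/3 = 1038/5*8/3 = 2768/5
Final result = 2768/5

2768/5


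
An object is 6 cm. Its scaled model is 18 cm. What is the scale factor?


Original length = 6 cm
Scaled length = 18 cm
Scale factor = 18 / 6
= 3

3


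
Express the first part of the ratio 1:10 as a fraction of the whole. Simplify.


Total parts = 1 + 10 = 11
First part fraction = 1/11
Simplify: 1/11 = 1/11

1/11


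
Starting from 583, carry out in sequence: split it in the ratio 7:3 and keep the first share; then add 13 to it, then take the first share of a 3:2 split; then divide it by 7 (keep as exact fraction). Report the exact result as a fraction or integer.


Start with 583.
Step 1: Split 7:3, first share = 583 * 7/10 = 4081/10
Step 2: Add 13: 4081/10+13=4211/10; split 3:2 first = 4211/10*3/5 = 12633/50
Step 3: Divide by 7: 12633/50 / 7 = 12633/350
Final result = 12633/350

12633/350


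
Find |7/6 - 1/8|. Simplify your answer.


Simplify: 7/6 = 7/6 and 1/8 = 1/8
Find common denominator: LCD = 24
Convert: 28/24 and 3/24
Difference = |28 - 3|/24 = 25/24
Simplified = 25/24

25/24


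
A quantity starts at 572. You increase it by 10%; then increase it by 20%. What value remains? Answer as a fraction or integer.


Start with 572.
Step 1: Increase by 10%: 572 * 110/100 = 3146/5
Step 2: Increase by 20%: 3146/5 * 120/100 = 18876/25
Final result = 18876/25

18876/25


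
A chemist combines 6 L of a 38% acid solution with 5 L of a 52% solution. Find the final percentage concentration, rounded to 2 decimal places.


Solute in mixture 1 = 38% of 6 L = 6*38/100 = 57/25 L
Solute in mixture 2 = 52% of 5 L = 5*52/100 = 13/5 L
Total solute = 57/25 + 13/5 = 122/25 L
Total volume = 6 + 5 = 11 L
Final concentration = 122/25/11 * 100 = 44.36%

44.36


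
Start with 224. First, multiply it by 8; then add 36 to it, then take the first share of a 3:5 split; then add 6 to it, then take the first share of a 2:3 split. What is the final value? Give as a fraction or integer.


Start with 224.
Step 1: Multiply by 8: 224 * 8 = 1792
Step 2: Add 36: 1792+36=1828; split 3:5 first = 1828*3/8 = 1371/2
Step 3: Add 6: 1371/2+6=1383/2; split 2:3 first = 1383/2*2/5 = 1383/5
Final result = 1383/5

1383/5


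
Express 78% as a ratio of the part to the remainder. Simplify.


Part = 78%, Remainder = 22%
Ratio = 78:22
GCD(78, 22) = 2
Simplify: 39:11 = 39:11

39:11


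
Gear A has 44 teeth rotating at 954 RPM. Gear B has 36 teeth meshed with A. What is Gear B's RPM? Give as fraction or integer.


Gear ratio: teeth_A * RPM_A = teeth_B * RPM_B
44 * 954 = 36 * RPM_B
41976 = 36 * RPM_B
RPM_B = 41976 / 36
RPM_B = 1166

1166


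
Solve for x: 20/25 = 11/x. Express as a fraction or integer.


Setting up: 20/25 = 11/x
Cross multiply: 20 * x = 25 * 11
20x = 275
x = 275/20
x = 55/4

55/4


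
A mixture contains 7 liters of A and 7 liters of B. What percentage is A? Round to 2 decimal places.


Volume of A = 7 L
Volume of B = 7 L
Total volume = 7 + 7 = 14 L
Percentage of A = (7/14) * 100
= 50.00%

50.00


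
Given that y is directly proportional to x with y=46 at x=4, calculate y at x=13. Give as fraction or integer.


Direct proportion: y = kx
Find k: k = 46/4 = 23/2
Compute y at x=13: y = 23/2 * 13
y = 299/2

299/2


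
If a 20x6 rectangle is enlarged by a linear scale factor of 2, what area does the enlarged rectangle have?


Original dimensions: 20 x 6
Enlargement factor = 2
New width = 20 * 2 = 40
New height = 6 * 2 = 12
New area = 40 * 12 = 480

480


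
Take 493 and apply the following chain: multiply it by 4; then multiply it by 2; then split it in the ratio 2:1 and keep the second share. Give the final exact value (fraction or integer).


Start with 493.
Step 1: Multiply by 4: 493 * 4 = 1972
Step 2: Multiply by 2: 1972 * 2 = 3944
Step 3: Split 2:1, second share = 3944 * 1/3 = 3944/3
Final result = 3944/3

3944/3


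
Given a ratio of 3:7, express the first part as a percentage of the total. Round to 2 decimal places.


Total parts = 3 + 7 = 10
First part fraction = 3/10
Percentage = (3/10) * 100
= 0.3 * 100
= 30.00%

30.00


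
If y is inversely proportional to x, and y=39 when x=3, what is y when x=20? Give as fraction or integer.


Inverse proportion: y = k/x
Find k: k = 3 * 39 = 117
Compute y at x=20: y = 117/20
y = 117/20

117/20


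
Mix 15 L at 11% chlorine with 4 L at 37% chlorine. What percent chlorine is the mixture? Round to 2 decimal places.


Solute in mixture 1 = 11% of 15 L = 15*11/100 = 33/20 L
Solute in mixture 2 = 37% of 4 L = 4*37/100 = 37/25 L
Total solute = 33/20 + 37/25 = 313/100 L
Total volume = 15 + 4 = 19 L
Final concentration = 313/100/19 * 100 = 16.47%

16.47


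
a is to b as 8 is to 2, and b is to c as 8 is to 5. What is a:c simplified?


Given a:b = 8:2 and b:c = 8:5
Make b consistent. Multiply first ratio by 8: a:b = 64:16
Multiply second ratio by 2: b:c = 16:10
Now b = 16 in both, so a:b:c = 64:16:10
Therefore a:c = 64:10
Simplify by GCD: a:c = 32:5

32:5


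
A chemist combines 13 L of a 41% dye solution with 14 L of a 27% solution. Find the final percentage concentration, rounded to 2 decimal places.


Solute in mixture 1 = 41% of 13 L = 13*41/100 = 533/100 L
Solute in mixture 2 = 27% of 14 L = 14*27/100 = 189/50 L
Total solute = 533/100 + 189/50 = 911/100 L
Total volume = 13 + 14 = 27 L
Final concentration = 911/100/27 * 100 = 33.74%

33.74


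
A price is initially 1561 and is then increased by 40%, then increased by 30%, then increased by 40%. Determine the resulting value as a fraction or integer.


Start: 1561
Step 1: increase by 40% => multiply by 140/100
  1561 * 140/100 = 10927/5
Step 2: increase by 30% => multiply by 130/100
  10927/5 * 130/100 = 142051/50
Step 3: increase by 40% => multiply by 140/100
  142051/50 * 140/100 = 994357/250
Final value = 994357/250

994357/250


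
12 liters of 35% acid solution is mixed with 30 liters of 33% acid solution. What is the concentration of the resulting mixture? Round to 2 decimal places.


Solute in mixture 1 = 35% of 12 L = 12*35/100 = 21/5 L
Solute in mixture 2 = 33% of 30 L = 30*33/100 = 99/10 L
Total solute = 21/5 + 99/10 = 141/10 L
Total volume = 12 + 30 = 42 L
Final concentration = 141/10/42 * 100 = 33.57%

33.57


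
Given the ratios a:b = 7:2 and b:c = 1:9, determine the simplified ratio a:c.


Given a:b = 7:2 and b:c = 1:9
Make b consistent. Multiply first ratio by 1: a:b = 7:2
Multiply second ratio by 2: b:c = 2:18
Now b = 2 in both, so a:b:c = 7:2:18
Therefore a:c = 7:18
Simplify by GCD: a:c = 7:18

7:18


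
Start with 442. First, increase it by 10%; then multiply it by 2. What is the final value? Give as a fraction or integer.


Start with 442.
Step 1: Increase by 10%: 442 * 110/100 = 2431/5
Step 2: Multiply by 2: 2431/5 * 2 = 4862/5
Final result = 4862/5

4862/5


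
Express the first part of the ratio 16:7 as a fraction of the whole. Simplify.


Total parts = 16 + 7 = 23
First part fraction = 16/23
Simplify: 16/23 = 16/23

16/23


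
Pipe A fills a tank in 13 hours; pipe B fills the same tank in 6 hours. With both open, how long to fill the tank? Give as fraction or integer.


Rate of A = 1/13 job per hour
Rate of B = 1/6 job per hour
Combined rate = 1/13 + 1/6
Find common denominator: (6 + 13)/(13*6) = 19/78
Combined rate = 19/78 job per hour
Time together = 1 / (19/78) = 78/19 hours

78/19


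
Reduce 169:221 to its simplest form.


Find GCD(169, 221)
GCD = 13
Divide both by 13: 169/13 = 13, 221/13 = 17
Simplified ratio = 13:17

13:17


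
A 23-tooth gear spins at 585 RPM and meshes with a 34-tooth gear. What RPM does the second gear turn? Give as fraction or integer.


Gear ratio: teeth_A * RPM_A = teeth_B * RPM_B
23 * 585 = 34 * RPM_B
13455 = 34 * RPM_B
RPM_B = 13455 / 34
RPM_B = 13455/34

13455/34


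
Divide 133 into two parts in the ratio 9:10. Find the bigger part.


Total parts = 9 + 10 = 19
Value per part = 133 / 19 = 7
First share = 9 * 7 = 63
Second share = 10 * 7 = 70
Larger share = 70

70


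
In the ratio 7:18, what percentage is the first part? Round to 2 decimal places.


Total parts = 7 + 18 = 25
First part fraction = 7/25
Percentage = (7/25) * 100
= 0.28 * 100
= 28.00%

28.00


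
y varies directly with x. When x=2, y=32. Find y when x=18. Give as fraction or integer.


Direct proportion: y = kx
Find k: k = 32/2 = 16
Compute y at x=18: y = 16 * 18
y = 288

288


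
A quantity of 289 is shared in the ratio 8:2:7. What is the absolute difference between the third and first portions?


Total parts = 8 + 2 + 7 = 17
Value per part = 289 / 17 = 17
Shares: 8*17=136, 2*17=34, 7*17=119
Third share = 119, first share = 136
Difference = |119 - 136| = 17

17


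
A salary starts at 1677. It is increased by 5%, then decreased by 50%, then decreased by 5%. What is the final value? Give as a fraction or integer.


Start: 1677
Step 1: increase by 5% => multiply by 105/100
  1677 * 105/100 = 35217/20
Step 2: decrease by 50% => multiply by 50/100
  35217/20 * 50/100 = 35217/40
Step 3: decrease by 5% => multiply by 95/100
  35217/40 * 95/100 = 669123/800
Final value = 669123/800

669123/800


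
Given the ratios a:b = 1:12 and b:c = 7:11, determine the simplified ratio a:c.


Given a:b = 1:12 and b:c = 7:11
Make b consistent. Multiply first ratio by 7: a:b = 7:84
Multiply second ratio by 12: b:c = 84:132
Now b = 84 in both, so a:b:c = 7:84:132
Therefore a:c = 7:132
Simplify by GCD: a:c = 7:132

7:132


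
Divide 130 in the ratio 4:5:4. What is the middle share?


Ratio = 4:5:4
Total parts = 4 + 5 + 4 = 13
Value per part = 130 / 13 = 10
First share = 4 * 10 = 40
Middle share = 5 * 10 = 50
Third share = 4 * 10 = 40

50


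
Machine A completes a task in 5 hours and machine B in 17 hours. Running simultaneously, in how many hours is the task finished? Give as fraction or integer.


Rate of A = 1/5 job per hour
Rate of B = 1/17 job per hour
Combined rate = 1/5 + 1/17
Find common denominator: (17 + 5)/(5*17) = 22/85
Combined rate = 22/85 job per hour
Time together = 1 / (22/85) = 85/22 hours

85/22


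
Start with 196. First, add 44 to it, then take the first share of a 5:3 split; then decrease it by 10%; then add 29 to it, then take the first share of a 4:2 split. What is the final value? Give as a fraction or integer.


Start with 196.
Step 1: Add 44: 196+44=240; split 5:3 first = 240*5/8 = 150
Step 2: Decrease by 10%: 150 * 90/100 = 135
Step 3: Add 29: 135+29=164; split 4:2 first = 164*4/6 = 328/3
Final result = 328/3

328/3


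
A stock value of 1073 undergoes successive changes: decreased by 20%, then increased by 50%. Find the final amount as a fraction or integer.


Start: 1073
Step 1: decrease by 20% => multiply by 80/100
  1073 * 80/100 = 4292/5
Step 2: increase by 50% => multiply by 150/100
  4292/5 * 150/100 = 6438/5
Final value = 6438/5

6438/5


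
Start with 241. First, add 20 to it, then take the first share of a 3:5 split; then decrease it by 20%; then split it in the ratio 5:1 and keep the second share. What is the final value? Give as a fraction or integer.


Start with 241.
Step 1: Add 20: 241+20=261; split 3:5 first = 261*3/8 = 783/8
Step 2: Decrease by 20%: 783/8 * 80/100 = 783/10
Step 3: Split 5:1, second share = 783/10 * 1/6 = 261/20
Final result = 261/20

261/20


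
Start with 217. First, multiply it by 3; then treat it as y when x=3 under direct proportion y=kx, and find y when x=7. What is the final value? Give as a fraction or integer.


Start with 217.
Step 1: Multiply by 3: 217 * 3 = 651
Step 2: Direct prop: k = (651)/3; new y = k*7 = 651*7/3 = 1519
Final result = 1519

1519


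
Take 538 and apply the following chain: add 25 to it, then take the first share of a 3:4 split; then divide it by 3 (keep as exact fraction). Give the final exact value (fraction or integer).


Start with 538.
Step 1: Add 25: 538+25=563; split 3:4 first = 563*3/7 = 1689/7
Step 2: Divide by 3: 1689/7 / 3 = 563/7
Final result = 563/7

563/7


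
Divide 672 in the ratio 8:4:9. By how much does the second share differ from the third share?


Total parts = 8 + 4 + 9 = 21
Value per part = 672 / 21 = 32
Shares: 8*32=256, 4*32=128, 9*32=288
Second share = 128, third share = 288
Difference = |128 - 288| = 160

160


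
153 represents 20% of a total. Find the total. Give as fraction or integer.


Given: 153 is 20% of the whole
Set up: 153 = 20/100 * whole
whole = 153 * 100 / 20
whole = 15300 / 20
whole = 765

765


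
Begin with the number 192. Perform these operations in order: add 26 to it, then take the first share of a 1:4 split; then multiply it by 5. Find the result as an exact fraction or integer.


Start with 192.
Step 1: Add 26: 192+26=218; split 1:4 first = 218*1/5 = 218/5
Step 2: Multiply by 5: 218/5 * 5 = 218
Final result = 218

218


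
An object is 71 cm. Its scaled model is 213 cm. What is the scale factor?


Original length = 71 cm
Scaled length = 213 cm
Scale factor = 213 / 71
= 3

3


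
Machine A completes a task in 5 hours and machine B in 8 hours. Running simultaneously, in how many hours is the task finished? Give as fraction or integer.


Rate of A = 1/5 job per hour
Rate of B = 1/8 job per hour
Combined rate = 1/5 + 1/8
Find common denominator: (8 + 5)/(5*8) = 13/40
Combined rate = 13/40 job per hour
Time together = 1 / (13/40) = 40/13 hours

40/13


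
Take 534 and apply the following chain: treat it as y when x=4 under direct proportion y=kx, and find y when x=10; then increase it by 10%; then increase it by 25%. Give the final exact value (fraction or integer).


Start with 534.
Step 1: Direct prop: k = (534)/4; new y = k*10 = 534*10/4 = 1335
Step 2: Increase by 10%: 1335 * 110/100 = 2937/2
Step 3: Increase by 25%: 2937/2 * 125/100 = 14685/8
Final result = 14685/8

14685/8


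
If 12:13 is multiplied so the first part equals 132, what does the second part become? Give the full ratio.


Original ratio: 12:13
First term target: 132
Scale factor = 132 / 12 = 11
Multiply second term: 13 * 11 = 143
Equivalent ratio = 132:143

132:143


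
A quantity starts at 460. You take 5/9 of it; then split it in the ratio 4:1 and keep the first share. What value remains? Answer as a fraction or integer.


Start with 460.
Step 1: Take 5/9: 460 * 5/9 = 2300/9
Step 2: Split 4:1, first share = 2300/9 * 4/5 = 1840/9
Final result = 1840/9

1840/9


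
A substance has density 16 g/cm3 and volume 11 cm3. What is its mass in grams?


Using mass = density * volume
Density = 16 g/cm3
Volume = 11 cm3
Mass = 16 * 11
= 176 g

176


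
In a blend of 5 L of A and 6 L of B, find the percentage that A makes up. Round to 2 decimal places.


Volume of A = 5 L
Volume of B = 6 L
Total volume = 5 + 6 = 11 L
Percentage of A = (5/11) * 100
= 45.45%

45.45


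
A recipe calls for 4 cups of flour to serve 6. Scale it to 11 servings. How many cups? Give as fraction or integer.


Original: 4 cups for 6 servings
Target servings = 11
Scaling factor = 11/6
New amount = 4 * 11/6
= 44/6
= 22/3 cups

22/3


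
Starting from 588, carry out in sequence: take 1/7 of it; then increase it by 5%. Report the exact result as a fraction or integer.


Start with 588.
Step 1: Take 1/7: 588 * 1/7 = 84
Step 2: Increase by 5%: 84 * 105/100 = 441/5
Final result = 441/5

441/5


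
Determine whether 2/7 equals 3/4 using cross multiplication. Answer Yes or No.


Cross multiply to check 2/7 = 3/4
Left cross product: 2 * 4 = 8
Right cross product: 7 * 3 = 21
8 != 21
Not equal, so proportions differ => No

No


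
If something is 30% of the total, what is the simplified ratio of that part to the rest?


Part = 30%, Remainder = 70%
Ratio = 30:70
GCD(30, 70) = 10
Simplify: 3:7 = 3:7

3:7


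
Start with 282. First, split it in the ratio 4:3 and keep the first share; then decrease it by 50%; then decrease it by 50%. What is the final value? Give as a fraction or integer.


Start with 282.
Step 1: Split 4:3, first share = 282 * 4/7 = 1128/7
Step 2: Decrease by 50%: 1128/7 * 50/100 = 564/7
Step 3: Decrease by 50%: 564/7 * 50/100 = 282/7
Final result = 282/7

282/7


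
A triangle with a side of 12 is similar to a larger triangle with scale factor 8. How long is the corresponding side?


Similar triangles have proportional sides
Scale factor = 8
Smaller side = 12
Corresponding larger side = 12 * 8
= 96

96


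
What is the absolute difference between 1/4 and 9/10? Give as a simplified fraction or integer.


Simplify: 1/4 = 1/4 and 9/10 = 9/10
Find common denominator: LCD = 20
Convert: 5/20 and 18/20
Difference = |5 - 18|/20 = 13/20
Simplified = 13/20

13/20


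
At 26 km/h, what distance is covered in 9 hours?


Using distance = speed * time
Speed = 26 km/h
Time = 9 hours
Distance = 26 * 9
= 234 km

234


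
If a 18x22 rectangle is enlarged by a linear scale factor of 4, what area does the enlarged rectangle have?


Original dimensions: 18 x 22
Enlargement factor = 4
New width = 18 * 4 = 72
New height = 22 * 4 = 88
New area = 72 * 88 = 6336

6336


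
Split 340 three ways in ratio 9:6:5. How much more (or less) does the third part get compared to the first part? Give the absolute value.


Total parts = 9 + 6 + 5 = 20
Value per part = 340 / 20 = 17
Shares: 9*17=153, 6*17=102, 5*17=85
Third share = 85, first share = 153
Difference = |85 - 153| = 68

68


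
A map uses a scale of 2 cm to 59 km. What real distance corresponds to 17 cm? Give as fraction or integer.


Map scale: 2 cm = 59 km
Measured distance on map = 17 cm
Set up proportion: 17 * 59 / 2
= 1003 / 2
= 1003/2 km

1003/2


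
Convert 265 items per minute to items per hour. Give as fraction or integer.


Converting from per minute to per hour
Rate = 265 items per minute
Multiply by 60: 265 * 60
= 15900 items per hour

15900


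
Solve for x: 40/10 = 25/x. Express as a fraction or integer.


Setting up: 40/10 = 25/x
Cross multiply: 40 * x = 10 * 25
40x = 250
x = 250/40
x = 25/4

25/4


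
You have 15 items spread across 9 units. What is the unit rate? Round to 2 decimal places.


Total items = 15
Number of units = 9
Unit rate = 15 / 9
= 1.67 items per unit

1.67


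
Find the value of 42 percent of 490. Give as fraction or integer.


Compute 42% of 490
Convert percentage: 42% = 42/100
Multiply: 490 * 42/100
= 20580/100
= 1029/5

1029/5


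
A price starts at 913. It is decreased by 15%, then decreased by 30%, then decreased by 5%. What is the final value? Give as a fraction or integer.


Start: 913
Step 1: decrease by 15% => multiply by 85/100
  913 * 85/100 = 15521/20
Step 2: decrease by 30% => multiply by 70/100
  15521/20 * 70/100 = 108647/200
Step 3: decrease by 5% => multiply by 95/100
  108647/200 * 95/100 = 2064293/4000
Final value = 2064293/4000

2064293/4000


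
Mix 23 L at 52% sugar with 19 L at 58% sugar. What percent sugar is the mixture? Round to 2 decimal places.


Solute in mixture 1 = 52% of 23 L = 23*52/100 = 299/25 L
Solute in mixture 2 = 58% of 19 L = 19*58/100 = 551/50 L
Total solute = 299/25 + 551/50 = 1149/50 L
Total volume = 23 + 19 = 42 L
Final concentration = 1149/50/42 * 100 = 54.71%

54.71


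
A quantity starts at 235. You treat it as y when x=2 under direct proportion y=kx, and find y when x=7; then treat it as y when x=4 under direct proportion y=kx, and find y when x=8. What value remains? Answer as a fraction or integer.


Start with 235.
Step 1: Direct prop: k = (235)/2; new y = k*7 = 235*7/2 = 1645/2
Step 2: Direct prop: k = (1645/2)/4; new y = k*8 = 1645/2*8/4 = 1645
Final result = 1645

1645


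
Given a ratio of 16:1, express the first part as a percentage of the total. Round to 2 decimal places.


Total parts = 16 + 1 = 17
First part fraction = 16/17
Percentage = (16/17) * 100
= 0.941176 * 100
= 94.12%

94.12


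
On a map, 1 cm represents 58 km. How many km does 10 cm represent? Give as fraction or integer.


Map scale: 1 cm = 58 km
Measured distance on map = 10 cm
Set up proportion: 10 * 58 / 1
= 580 / 1
= 580 km

580


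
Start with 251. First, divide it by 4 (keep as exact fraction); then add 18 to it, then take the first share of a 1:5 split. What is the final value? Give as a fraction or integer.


Start with 251.
Step 1: Divide by 4: 251 / 4 = 251/4
Step 2: Add 18: 251/4+18=323/4; split 1:5 first = 323/4*1/6 = 323/24
Final result = 323/24

323/24


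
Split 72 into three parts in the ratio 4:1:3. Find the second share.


Ratio = 4:1:3
Total parts = 4 + 1 + 3 = 8
Value per part = 72 / 8 = 9
First share = 4 * 9 = 36
Middle share = 1 * 9 = 9
Third share = 3 * 9 = 27

9


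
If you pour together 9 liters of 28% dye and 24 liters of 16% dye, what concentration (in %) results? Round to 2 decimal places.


Solute in mixture 1 = 28% of 9 L = 9*28/100 = 63/25 L
Solute in mixture 2 = 16% of 24 L = 24*16/100 = 96/25 L
Total solute = 63/25 + 96/25 = 159/25 L
Total volume = 9 + 24 = 33 L
Final concentration = 159/25/33 * 100 = 19.27%

19.27


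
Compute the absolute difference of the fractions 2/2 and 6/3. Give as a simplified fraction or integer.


Simplify: 2/2 = 1 and 6/3 = 2
Find common denominator: LCD = 1
Convert: 1/1 and 2/1
Difference = |1 - 2|/1 = 1/1
Simplified = 1

1


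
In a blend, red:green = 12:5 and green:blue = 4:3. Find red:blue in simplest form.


Given a:b = 12:5 and b:c = 4:3
Make b consistent. Multiply first ratio by 4: a:b = 48:20
Multiply second ratio by 5: b:c = 20:15
Now b = 20 in both, so a:b:c = 48:20:15
Therefore a:c = 48:15
Simplify by GCD: a:c = 16:5

16:5


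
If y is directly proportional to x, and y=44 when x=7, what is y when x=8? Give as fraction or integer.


Direct proportion: y = kx
Find k: k = 44/7 = 44/7
Compute y at x=8: y = 44/7 * 8
y = 352/7

352/7


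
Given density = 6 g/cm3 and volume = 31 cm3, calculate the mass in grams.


Using mass = density * volume
Density = 6 g/cm3
Volume = 31 cm3
Mass = 6 * 31
= 186 g

186


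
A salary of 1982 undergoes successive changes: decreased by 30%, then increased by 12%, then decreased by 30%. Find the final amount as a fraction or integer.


Start: 1982
Step 1: decrease by 30% => multiply by 70/100
  1982 * 70/100 = 6937/5
Step 2: increase by 12% => multiply by 112/100
  6937/5 * 112/100 = 194236/125
Step 3: decrease by 30% => multiply by 70/100
  194236/125 * 70/100 = 679826/625
Final value = 679826/625

679826/625


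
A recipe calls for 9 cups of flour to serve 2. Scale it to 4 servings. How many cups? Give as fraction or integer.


Original: 9 cups for 2 servings
Target servings = 4
Scaling factor = 4/2
New amount = 9 * 4/2
= 36/2
= 18 cups

18


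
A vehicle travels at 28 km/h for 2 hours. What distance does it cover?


Using distance = speed * time
Speed = 28 km/h
Time = 2 hours
Distance = 28 * 2
= 56 km

56


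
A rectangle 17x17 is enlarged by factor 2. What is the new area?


Original dimensions: 17 x 17
Enlargement factor = 2
New width = 17 * 2 = 34
New height = 17 * 2 = 34
New area = 34 * 34 = 1156

1156


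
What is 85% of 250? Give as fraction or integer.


Compute 85% of 250
Convert percentage: 85% = 85/100
Multiply: 250 * 85/100
= 21250/100
= 425/2

425/2


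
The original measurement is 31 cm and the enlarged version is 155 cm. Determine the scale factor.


Original length = 31 cm
Scaled length = 155 cm
Scale factor = 155 / 31
= 5

5


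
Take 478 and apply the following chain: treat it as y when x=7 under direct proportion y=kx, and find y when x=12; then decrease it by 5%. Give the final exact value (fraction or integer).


Start with 478.
Step 1: Direct prop: k = (478)/7; new y = k*12 = 478*12/7 = 5736/7
Step 2: Decrease by 5%: 5736/7 * 95/100 = 27246/35
Final result = 27246/35

27246/35


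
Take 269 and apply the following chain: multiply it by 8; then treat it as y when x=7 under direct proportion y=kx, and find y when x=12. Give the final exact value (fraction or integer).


Start with 269.
Step 1: Multiply by 8: 269 * 8 = 2152
Step 2: Direct prop: k = (2152)/7; new y = k*12 = 2152*12/7 = 25824/7
Final result = 25824/7

25824/7


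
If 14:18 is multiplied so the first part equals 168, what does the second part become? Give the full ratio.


Original ratio: 14:18
First term target: 168
Scale factor = 168 / 14 = 12
Multiply second term: 18 * 12 = 216
Equivalent ratio = 168:216

168:216


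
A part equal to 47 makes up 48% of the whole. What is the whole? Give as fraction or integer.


Given: 47 is 48% of the whole
Set up: 47 = 48/100 * whole
whole = 47 * 100 / 48
whole = 4700 / 48
whole = 1175/12

1175/12


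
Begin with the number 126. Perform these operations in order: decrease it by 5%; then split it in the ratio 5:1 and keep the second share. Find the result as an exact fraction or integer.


Start with 126.
Step 1: Decrease by 5%: 126 * 95/100 = 1197/10
Step 2: Split 5:1, second share = 1197/10 * 1/6 = 399/20
Final result = 399/20

399/20


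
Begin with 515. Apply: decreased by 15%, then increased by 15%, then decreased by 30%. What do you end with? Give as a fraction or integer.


Start: 515
Step 1: decrease by 15% => multiply by 85/100
  515 * 85/100 = 1751/4
Step 2: increase by 15% => multiply by 115/100
  1751/4 * 115/100 = 40273/80
Step 3: decrease by 30% => multiply by 70/100
  40273/80 * 70/100 = 281911/800
Final value = 281911/800

281911/800


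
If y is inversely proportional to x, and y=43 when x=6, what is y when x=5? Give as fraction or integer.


Inverse proportion: y = k/x
Find k: k = 6 * 43 = 258
Compute y at x=5: y = 258/5
y = 258/5

258/5


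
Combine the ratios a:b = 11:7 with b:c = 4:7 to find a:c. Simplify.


Given a:b = 11:7 and b:c = 4:7
Make b consistent. Multiply first ratio by 4: a:b = 44:28
Multiply second ratio by 7: b:c = 28:49
Now b = 28 in both, so a:b:c = 44:28:49
Therefore a:c = 44:49
Simplify by GCD: a:c = 44:49

44:49


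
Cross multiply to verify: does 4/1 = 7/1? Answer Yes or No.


Cross multiply to check 4/1 = 7/1
Left cross product: 4 * 1 = 4
Right cross product: 1 * 7 = 7
4 != 7
Not equal, so proportions differ => No

No


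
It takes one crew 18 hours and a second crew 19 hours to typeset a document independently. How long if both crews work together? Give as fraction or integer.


Rate of A = 1/18 job per hour
Rate of B = 1/19 job per hour
Combined rate = 1/18 + 1/19
Find common denominator: (19 + 18)/(18*19) = 37/342
Combined rate = 37/342 job per hour
Time together = 1 / (37/342) = 342/37 hours

342/37


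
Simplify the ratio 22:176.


Find GCD(22, 176)
GCD = 22
Divide both by 22: 22/22 = 1, 176/22 = 8
Simplified ratio = 1:8

1:8


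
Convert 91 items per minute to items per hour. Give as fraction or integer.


Converting from per minute to per hour
Rate = 91 items per minute
Multiply by 60: 91 * 60
= 5460 items per hour

5460


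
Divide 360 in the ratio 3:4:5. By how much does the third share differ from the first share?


Total parts = 3 + 4 + 5 = 12
Value per part = 360 / 12 = 30
Shares: 3*30=90, 4*30=120, 5*30=150
Third share = 150, first share = 90
Difference = |150 - 90| = 60

60


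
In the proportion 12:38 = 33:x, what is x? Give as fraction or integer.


Setting up: 12/38 = 33/x
Cross multiply: 12 * x = 38 * 33
12x = 1254
x = 1254/12
x = 209/2

209/2


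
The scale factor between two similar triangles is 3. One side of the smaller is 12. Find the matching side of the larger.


Similar triangles have proportional sides
Scale factor = 3
Smaller side = 12
Corresponding larger side = 12 * 3
= 36

36


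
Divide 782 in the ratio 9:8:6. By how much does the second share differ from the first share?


Total parts = 9 + 8 + 6 = 23
Value per part = 782 / 23 = 34
Shares: 9*34=306, 8*34=272, 6*34=204
Second share = 272, first share = 306
Difference = |272 - 306| = 34

34


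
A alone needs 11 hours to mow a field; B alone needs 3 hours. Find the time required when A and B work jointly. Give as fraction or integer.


Rate of A = 1/11 job per hour
Rate of B = 1/3 job per hour
Combined rate = 1/11 + 1/3
Find common denominator: (3 + 11)/(11*3) = 14/33
Combined rate = 14/33 job per hour
Time together = 1 / (14/33) = 33/14 hours

33/14


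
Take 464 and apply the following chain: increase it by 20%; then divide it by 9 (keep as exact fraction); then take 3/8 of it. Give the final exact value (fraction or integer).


Start with 464.
Step 1: Increase by 20%: 464 * 120/100 = 2784/5
Step 2: Divide by 9: 2784/5 / 9 = 928/15
Step 3: Take 3/8: 928/15 * 3/8 = 116/5
Final result = 116/5

116/5


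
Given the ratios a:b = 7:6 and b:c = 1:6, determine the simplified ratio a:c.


Given a:b = 7:6 and b:c = 1:6
Make b consistent. Multiply first ratio by 1: a:b = 7:6
Multiply second ratio by 6: b:c = 6:36
Now b = 6 in both, so a:b:c = 7:6:36
Therefore a:c = 7:36
Simplify by GCD: a:c = 7:36

7:36


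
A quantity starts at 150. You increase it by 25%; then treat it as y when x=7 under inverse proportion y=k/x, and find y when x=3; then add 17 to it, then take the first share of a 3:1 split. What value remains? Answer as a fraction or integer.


Start with 150.
Step 1: Increase by 25%: 150 * 125/100 = 375/2
Step 2: Inverse prop: k = (375/2)*7; new y = k/3 = 375/2*7/3 = 875/2
Step 3: Add 17: 875/2+17=909/2; split 3:1 first = 909/2*3/4 = 2727/8
Final result = 2727/8

2727/8


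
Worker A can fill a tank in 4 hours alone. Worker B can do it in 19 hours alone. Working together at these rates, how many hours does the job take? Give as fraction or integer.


Rate of A = 1/4 job per hour
Rate of B = 1/19 job per hour
Combined rate = 1/4 + 1/19
Find common denominator: (19 + 4)/(4*19) = 23/76
Combined rate = 23/76 job per hour
Time together = 1 / (23/76) = 76/23 hours

76/23


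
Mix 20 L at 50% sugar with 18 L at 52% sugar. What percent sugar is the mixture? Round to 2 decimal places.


Solute in mixture 1 = 50% of 20 L = 20*50/100 = 10 L
Solute in mixture 2 = 52% of 18 L = 18*52/100 = 234/25 L
Total solute = 10 + 234/25 = 484/25 L
Total volume = 20 + 18 = 38 L
Final concentration = 484/25/38 * 100 = 50.95%

50.95


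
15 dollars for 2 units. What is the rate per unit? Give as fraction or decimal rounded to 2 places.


Total dollars = 15
Number of units = 2
Unit rate = 15 / 2
= 7.50 dollars per unit

7.50


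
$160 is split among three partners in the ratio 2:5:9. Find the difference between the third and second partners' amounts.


Total parts = 2 + 5 + 9 = 16
Value per part = 160 / 16 = 10
Shares: 2*10=20, 5*10=50, 9*10=90
Third share = 90, second share = 50
Difference = |90 - 50| = 40

40


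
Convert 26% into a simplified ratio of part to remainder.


Part = 26%, Remainder = 74%
Ratio = 26:74
GCD(26, 74) = 2
Simplify: 13:37 = 13:37

13:37


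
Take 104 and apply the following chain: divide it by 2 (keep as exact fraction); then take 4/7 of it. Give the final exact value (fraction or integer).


Start with 104.
Step 1: Divide by 2: 104 / 2 = 52
Step 2: Take 4/7: 52 * 4/7 = 208/7
Final result = 208/7

208/7


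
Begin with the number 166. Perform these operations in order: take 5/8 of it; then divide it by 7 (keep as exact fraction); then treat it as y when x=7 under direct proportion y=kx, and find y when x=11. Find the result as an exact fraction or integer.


Start with 166.
Step 1: Take 5/8: 166 * 5/8 = 415/4
Step 2: Divide by 7: 415/4 / 7 = 415/28
Step 3: Direct prop: k = (415/28)/7; new y = k*11 = 415/28*11/7 = 4565/196
Final result = 4565/196

4565/196


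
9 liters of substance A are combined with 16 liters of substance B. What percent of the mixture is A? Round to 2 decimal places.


Volume of A = 9 L
Volume of B = 16 L
Total volume = 9 + 16 = 25 L
Percentage of A = (9/25) * 100
= 36.00%

36.00


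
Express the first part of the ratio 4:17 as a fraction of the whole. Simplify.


Total parts = 4 + 17 = 21
First part fraction = 4/21
Simplify: 4/21 = 4/21

4/21


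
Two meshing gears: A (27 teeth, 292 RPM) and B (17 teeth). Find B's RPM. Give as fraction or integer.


Gear ratio: teeth_A * RPM_A = teeth_B * RPM_B
27 * 292 = 17 * RPM_B
7884 = 17 * RPM_B
RPM_B = 7884 / 17
RPM_B = 7884/17

7884/17
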